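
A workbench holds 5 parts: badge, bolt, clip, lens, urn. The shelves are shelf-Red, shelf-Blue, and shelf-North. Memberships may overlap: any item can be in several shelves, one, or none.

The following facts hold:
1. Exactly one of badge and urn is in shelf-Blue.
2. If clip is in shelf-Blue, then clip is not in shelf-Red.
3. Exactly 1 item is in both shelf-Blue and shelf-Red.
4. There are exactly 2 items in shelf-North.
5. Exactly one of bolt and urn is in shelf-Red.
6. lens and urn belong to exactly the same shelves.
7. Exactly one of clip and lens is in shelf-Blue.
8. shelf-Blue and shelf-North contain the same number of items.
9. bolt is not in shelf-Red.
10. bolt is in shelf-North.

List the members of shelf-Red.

shelf-Red = {badge, lens, urn}

From (9): bolt ∉ shelf-Red.
From (10): bolt ∈ shelf-North.
(5) (exactly one): urn ∈ shelf-Red.
(6): lens matches urn: lens ∈ shelf-Red.
Suppose badge ∉ shelf-Red: no assignment then satisfies all the clues, so badge ∈ shelf-Red.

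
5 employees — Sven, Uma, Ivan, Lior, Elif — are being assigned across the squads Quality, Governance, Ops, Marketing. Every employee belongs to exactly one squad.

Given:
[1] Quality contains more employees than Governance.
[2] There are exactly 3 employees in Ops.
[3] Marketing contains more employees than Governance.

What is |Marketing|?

1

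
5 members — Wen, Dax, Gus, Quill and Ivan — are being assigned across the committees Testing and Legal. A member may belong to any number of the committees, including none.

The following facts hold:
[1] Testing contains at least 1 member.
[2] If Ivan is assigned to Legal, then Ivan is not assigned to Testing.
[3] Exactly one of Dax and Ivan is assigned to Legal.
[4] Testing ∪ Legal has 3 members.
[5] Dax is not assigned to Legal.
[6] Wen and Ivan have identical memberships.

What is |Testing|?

1

From (5): Dax ∉ Legal.
(3) (exactly one): Ivan ∈ Legal.
(6): Wen matches Ivan: Wen ∈ Legal.
(2): Ivan ∉ Testing.
(6): Wen matches Ivan: Wen ∉ Testing.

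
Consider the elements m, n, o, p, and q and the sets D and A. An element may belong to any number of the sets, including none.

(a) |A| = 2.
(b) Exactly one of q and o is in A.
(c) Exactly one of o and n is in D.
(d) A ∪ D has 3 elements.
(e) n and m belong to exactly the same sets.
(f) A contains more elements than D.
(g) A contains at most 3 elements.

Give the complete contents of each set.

D = {o}; A = {p, q}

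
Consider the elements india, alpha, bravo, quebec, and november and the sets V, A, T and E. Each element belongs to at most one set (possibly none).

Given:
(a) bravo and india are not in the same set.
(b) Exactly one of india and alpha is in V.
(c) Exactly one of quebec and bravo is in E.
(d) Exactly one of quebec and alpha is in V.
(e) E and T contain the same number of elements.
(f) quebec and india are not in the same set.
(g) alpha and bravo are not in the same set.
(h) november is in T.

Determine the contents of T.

T = {november}

From (h): november ∈ T.
Suppose india ∈ T: no assignment then satisfies all the clues, so india ∉ T.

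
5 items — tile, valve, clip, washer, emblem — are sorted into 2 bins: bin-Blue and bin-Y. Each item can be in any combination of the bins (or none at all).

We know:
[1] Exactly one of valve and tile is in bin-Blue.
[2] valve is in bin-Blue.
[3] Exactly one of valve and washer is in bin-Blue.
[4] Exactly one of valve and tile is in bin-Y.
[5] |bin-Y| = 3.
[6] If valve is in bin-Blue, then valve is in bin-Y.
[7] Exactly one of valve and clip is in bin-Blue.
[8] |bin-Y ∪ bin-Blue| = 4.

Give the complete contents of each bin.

bin-Blue = {emblem, valve}; bin-Y = {clip, valve, washer}

From (2): valve ∈ bin-Blue.
(1) (exactly one): tile ∉ bin-Blue.
(3) (exactly one): washer ∉ bin-Blue.
(6): valve ∈ bin-Y.
(7) (exactly one): clip ∉ bin-Blue.
(4) (exactly one): tile ∉ bin-Y.
Suppose clip ∉ bin-Y: no assignment then satisfies all the clues, so clip ∈ bin-Y.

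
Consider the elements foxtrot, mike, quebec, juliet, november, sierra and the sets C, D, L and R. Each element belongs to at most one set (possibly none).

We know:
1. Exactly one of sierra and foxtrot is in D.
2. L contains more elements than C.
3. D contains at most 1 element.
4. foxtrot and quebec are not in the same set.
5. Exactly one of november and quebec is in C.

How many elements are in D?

1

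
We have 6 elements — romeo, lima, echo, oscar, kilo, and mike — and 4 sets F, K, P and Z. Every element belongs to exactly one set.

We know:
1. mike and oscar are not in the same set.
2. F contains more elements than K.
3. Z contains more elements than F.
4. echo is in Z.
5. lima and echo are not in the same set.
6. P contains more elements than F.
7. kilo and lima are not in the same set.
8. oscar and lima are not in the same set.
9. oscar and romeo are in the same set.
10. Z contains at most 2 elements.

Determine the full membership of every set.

F = {lima}; K = {}; P = {kilo, oscar, romeo}; Z = {echo, mike}

From (4): echo ∈ Z.
(5): lima ∉ Z.
Suppose romeo ∈ F: no assignment then satisfies all the clues, so romeo ∉ F.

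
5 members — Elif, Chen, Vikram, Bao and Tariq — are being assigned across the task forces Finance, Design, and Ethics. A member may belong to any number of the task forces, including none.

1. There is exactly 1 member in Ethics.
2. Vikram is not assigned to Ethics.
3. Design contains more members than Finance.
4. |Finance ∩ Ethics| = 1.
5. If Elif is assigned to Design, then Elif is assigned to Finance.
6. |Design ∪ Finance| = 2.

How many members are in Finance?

From (2): Vikram ∉ Ethics.
Suppose Vikram ∈ Finance: no assignment then satisfies all the clues, so Vikram ∉ Finance.

1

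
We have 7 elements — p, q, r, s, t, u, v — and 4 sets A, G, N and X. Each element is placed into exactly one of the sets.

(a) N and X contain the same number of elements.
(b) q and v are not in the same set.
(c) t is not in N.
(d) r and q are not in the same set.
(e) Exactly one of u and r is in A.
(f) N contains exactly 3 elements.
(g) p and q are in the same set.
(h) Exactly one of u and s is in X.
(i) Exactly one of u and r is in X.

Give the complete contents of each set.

From (c): t ∉ N.
Suppose p ∈ A: no assignment then satisfies all the clues, so p ∉ A.

A = {r}; G = {}; N = {p, q, s}; X = {t, u, v}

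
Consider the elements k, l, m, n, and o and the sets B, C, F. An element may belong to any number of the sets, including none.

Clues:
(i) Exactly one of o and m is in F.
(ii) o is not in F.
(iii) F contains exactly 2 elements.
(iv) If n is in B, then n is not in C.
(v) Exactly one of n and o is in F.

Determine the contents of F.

From (ii): o ∉ F.
(i) (exactly one): m ∈ F.
(v) (exactly one): n ∈ F.
(iii): F already has 2, so the rest are out.

F = {m, n}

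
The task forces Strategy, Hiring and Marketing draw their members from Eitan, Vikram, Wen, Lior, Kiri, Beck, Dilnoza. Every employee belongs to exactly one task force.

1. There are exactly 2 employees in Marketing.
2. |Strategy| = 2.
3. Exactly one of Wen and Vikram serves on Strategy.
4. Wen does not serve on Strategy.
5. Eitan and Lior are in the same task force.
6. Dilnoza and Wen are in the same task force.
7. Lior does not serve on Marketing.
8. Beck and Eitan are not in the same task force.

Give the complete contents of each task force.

Strategy = {Beck, Vikram}; Hiring = {Eitan, Kiri, Lior}; Marketing = {Dilnoza, Wen}

From (4): Wen ∉ Strategy.
From (7): Lior ∉ Marketing.
(3) (exactly one): Vikram ∈ Strategy.
(5): Eitan matches Lior: Eitan ∉ Marketing.
(6): Dilnoza matches Wen: Dilnoza ∉ Strategy.
Suppose Eitan ∈ Strategy: no assignment then satisfies all the clues, so Eitan ∉ Strategy.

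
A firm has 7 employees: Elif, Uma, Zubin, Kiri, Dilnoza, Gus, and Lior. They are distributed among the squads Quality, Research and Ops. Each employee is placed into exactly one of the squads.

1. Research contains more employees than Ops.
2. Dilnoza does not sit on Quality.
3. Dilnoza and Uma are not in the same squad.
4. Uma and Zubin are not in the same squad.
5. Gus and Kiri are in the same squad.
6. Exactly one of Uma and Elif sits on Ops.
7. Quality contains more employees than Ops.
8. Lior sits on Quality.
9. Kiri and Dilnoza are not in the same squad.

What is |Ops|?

1

From (2): Dilnoza ∉ Quality.
From (8): Lior ∈ Quality.
Suppose Uma ∈ Research: no assignment then satisfies all the clues, so Uma ∉ Research.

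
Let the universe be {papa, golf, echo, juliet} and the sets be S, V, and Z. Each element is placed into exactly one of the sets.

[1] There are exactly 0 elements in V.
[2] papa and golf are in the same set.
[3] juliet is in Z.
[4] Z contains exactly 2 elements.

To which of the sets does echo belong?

echo: Z

From (3): juliet ∈ Z.
(1): V already has 0, so the rest are out.
Suppose echo ∈ S: no assignment then satisfies all the clues, so echo ∉ S.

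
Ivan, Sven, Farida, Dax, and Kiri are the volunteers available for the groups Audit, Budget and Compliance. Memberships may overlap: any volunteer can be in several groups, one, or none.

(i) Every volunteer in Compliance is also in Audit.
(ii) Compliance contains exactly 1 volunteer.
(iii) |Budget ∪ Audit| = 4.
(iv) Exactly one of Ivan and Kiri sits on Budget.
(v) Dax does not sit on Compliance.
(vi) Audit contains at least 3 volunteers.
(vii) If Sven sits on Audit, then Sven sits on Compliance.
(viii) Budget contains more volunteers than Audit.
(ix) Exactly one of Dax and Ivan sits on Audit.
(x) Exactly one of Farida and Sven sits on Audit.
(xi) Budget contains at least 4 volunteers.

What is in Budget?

Budget = {Dax, Farida, Kiri, Sven}

From (v): Dax ∉ Compliance.
Suppose Ivan ∈ Budget: no assignment then satisfies all the clues, so Ivan ∉ Budget.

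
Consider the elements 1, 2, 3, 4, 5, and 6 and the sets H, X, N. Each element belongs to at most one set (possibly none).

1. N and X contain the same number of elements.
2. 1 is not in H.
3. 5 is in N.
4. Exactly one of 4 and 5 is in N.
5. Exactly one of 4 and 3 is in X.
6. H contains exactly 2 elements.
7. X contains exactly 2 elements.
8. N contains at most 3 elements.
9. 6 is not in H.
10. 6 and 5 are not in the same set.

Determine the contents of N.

N = {1, 5}

From (2): 1 ∉ H.
From (3): 5 ∈ N.
From (9): 6 ∉ H.
(4) (exactly one): 4 ∉ N.
(10): 6 ∉ N.
Suppose 1 ∉ N: no assignment then satisfies all the clues, so 1 ∈ N.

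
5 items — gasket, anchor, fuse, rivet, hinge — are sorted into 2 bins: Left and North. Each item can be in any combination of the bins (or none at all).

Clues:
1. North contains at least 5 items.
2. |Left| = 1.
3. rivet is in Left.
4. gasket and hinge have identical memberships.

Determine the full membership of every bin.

Left = {rivet}; North = {anchor, fuse, gasket, hinge, rivet}

From (3): rivet ∈ Left.
(1): only 5 candidates remain for North, so all are in.
(2): Left already has 1, so the rest are out.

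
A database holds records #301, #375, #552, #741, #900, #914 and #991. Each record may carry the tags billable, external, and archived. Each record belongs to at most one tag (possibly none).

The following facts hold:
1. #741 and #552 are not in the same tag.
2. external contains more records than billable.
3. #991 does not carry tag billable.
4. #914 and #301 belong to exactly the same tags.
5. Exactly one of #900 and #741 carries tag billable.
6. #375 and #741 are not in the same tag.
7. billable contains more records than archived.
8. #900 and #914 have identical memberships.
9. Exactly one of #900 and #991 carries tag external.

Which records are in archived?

archived = {}

From (3): #991 ∉ billable.
Suppose #301 ∈ archived: no assignment then satisfies all the clues, so #301 ∉ archived.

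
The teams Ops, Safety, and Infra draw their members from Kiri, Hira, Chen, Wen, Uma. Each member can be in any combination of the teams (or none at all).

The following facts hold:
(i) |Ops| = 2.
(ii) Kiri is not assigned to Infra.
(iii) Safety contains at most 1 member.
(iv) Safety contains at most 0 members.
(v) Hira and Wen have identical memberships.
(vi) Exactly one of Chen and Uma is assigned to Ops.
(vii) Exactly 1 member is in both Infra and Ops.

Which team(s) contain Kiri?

Kiri: Ops

From (ii): Kiri ∉ Infra.
(iv): Safety already has 0, so the rest are out.
Suppose Kiri ∉ Ops: no assignment then satisfies all the clues, so Kiri ∈ Ops.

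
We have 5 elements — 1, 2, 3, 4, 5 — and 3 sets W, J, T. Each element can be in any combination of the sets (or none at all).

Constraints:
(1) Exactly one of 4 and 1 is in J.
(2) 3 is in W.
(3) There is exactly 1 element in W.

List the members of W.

From (2): 3 ∈ W.
(3): W already has 1, so the rest are out.

W = {3}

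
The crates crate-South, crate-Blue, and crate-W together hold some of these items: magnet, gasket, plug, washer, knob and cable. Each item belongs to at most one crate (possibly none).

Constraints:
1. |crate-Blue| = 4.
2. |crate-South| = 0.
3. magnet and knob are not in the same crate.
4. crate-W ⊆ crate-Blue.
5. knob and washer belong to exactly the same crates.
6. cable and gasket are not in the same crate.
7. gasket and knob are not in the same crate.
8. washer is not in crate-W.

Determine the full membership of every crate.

crate-South = {}; crate-Blue = {cable, knob, plug, washer}; crate-W = {}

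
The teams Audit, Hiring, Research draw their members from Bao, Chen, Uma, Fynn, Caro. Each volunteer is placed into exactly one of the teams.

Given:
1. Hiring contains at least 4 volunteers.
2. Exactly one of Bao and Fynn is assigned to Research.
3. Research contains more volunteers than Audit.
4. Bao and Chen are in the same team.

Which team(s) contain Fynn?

Fynn: Research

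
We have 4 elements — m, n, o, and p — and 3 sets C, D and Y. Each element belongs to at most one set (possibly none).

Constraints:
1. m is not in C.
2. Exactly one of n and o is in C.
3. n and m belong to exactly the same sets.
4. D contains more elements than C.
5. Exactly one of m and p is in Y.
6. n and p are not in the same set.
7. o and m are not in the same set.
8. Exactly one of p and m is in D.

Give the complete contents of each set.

C = {o}; D = {m, n}; Y = {p}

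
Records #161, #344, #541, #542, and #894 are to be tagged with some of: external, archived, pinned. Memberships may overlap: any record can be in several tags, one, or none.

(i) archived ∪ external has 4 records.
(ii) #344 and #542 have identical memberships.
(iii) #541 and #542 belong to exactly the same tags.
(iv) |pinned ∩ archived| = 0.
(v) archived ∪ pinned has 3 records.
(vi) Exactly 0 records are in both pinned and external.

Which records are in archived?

archived = {#344, #541, #542}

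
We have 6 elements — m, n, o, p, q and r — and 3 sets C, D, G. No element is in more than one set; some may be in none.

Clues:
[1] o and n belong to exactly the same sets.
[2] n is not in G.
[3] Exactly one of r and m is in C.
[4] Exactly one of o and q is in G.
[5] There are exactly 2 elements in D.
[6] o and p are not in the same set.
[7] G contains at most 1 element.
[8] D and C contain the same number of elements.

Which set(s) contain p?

p: C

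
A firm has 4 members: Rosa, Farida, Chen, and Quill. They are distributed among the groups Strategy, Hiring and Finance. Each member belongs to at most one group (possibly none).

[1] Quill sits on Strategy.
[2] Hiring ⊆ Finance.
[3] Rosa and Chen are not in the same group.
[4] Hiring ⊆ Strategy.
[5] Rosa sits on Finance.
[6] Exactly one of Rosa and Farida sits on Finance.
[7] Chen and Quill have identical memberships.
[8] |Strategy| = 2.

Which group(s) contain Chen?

From (1): Quill ∈ Strategy.
From (5): Rosa ∈ Finance.
(3): Chen ∉ Finance.
(6) (exactly one): Farida ∉ Finance.
(7): Chen matches Quill: Chen ∈ Strategy.
(8): Strategy already has 2, so the rest are out.
(2) contrapositive: Farida ∉ Hiring.

Chen: Strategy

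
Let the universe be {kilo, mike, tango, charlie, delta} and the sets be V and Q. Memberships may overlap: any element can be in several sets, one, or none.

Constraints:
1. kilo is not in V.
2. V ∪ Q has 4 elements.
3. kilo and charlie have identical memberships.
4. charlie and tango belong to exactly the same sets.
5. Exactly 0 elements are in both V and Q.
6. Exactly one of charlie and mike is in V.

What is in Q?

Q = {charlie, kilo, tango}

From (1): kilo ∉ V.
(3): charlie matches kilo: charlie ∉ V.
(4): tango matches charlie: tango ∉ V.
(6) (exactly one): mike ∈ V.
Suppose kilo ∉ Q: no assignment then satisfies all the clues, so kilo ∈ Q.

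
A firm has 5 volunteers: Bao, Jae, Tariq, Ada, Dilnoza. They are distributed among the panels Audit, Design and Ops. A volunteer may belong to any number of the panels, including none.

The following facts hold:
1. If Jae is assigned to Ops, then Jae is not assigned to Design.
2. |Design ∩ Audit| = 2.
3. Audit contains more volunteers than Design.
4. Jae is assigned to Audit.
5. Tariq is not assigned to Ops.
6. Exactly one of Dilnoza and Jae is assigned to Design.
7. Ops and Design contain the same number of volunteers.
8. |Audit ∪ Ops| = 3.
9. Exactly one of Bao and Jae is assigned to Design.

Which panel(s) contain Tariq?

Tariq: none

From (4): Jae ∈ Audit.
From (5): Tariq ∉ Ops.
Suppose Tariq ∈ Audit: no assignment then satisfies all the clues, so Tariq ∉ Audit.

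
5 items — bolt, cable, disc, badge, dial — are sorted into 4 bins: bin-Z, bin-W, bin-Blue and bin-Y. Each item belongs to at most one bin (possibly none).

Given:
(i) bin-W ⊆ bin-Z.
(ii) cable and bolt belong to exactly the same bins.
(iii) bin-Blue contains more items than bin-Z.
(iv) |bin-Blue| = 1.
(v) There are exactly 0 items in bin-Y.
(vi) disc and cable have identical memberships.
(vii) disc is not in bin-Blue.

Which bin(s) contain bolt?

bolt: none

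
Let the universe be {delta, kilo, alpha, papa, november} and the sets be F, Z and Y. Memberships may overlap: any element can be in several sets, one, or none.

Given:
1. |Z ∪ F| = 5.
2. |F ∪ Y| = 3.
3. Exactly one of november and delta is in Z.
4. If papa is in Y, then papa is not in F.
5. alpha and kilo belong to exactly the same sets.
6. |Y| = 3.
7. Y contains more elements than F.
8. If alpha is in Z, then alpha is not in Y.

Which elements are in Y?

Y = {delta, november, papa}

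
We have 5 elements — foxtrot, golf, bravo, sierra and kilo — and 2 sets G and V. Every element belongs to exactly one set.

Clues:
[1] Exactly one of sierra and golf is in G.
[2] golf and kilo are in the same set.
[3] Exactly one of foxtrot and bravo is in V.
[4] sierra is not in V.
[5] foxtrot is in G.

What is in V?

From (4): sierra ∉ V.
From (5): foxtrot ∈ G.
(3) (exactly one): bravo ∈ V.
Only one set left: sierra ∈ G.
(1) (exactly one): golf ∉ G.
(2): kilo matches golf: kilo ∉ G.
Only one set left: golf ∈ V.
Only one set left: kilo ∈ V.

V = {bravo, golf, kilo}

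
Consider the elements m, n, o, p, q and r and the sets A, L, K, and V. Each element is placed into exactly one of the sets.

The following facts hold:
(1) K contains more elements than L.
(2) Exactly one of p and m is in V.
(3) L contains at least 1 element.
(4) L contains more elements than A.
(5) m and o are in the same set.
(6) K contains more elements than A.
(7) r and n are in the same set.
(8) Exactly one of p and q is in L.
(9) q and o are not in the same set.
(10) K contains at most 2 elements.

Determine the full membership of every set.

A = {}; L = {q}; K = {m, o}; V = {n, p, r}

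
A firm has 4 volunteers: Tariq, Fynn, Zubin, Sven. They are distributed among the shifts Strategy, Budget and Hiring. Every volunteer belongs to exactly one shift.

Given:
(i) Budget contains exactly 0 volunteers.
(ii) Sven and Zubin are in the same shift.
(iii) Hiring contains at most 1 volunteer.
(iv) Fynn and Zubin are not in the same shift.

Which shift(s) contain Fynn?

Fynn: Hiring

(i): Budget already has 0, so the rest are out.
Suppose Fynn ∈ Strategy: no assignment then satisfies all the clues, so Fynn ∉ Strategy.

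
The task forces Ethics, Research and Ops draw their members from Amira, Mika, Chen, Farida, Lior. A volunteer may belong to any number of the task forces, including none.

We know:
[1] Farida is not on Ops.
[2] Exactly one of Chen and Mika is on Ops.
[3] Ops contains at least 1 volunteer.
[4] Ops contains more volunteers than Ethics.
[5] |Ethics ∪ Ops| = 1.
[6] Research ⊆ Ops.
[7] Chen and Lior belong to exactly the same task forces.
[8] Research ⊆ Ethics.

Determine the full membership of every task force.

Ethics = {}; Research = {}; Ops = {Mika}

From (1): Farida ∉ Ops.
(6) contrapositive: Farida ∉ Research.
Suppose Amira ∈ Ethics: no assignment then satisfies all the clues, so Amira ∉ Ethics.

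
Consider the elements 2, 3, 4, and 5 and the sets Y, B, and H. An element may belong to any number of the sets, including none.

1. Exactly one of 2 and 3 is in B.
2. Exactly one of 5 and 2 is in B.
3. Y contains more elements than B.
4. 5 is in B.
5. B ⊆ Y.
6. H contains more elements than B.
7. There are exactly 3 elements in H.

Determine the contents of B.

B = {3, 5}

From (4): 5 ∈ B.
(2) (exactly one): 2 ∉ B.
(5) with 5 ∈ B: 5 ∈ Y.
(1) (exactly one): 3 ∈ B.
(5) with 3 ∈ B: 3 ∈ Y.
Suppose 4 ∈ B: no assignment then satisfies all the clues, so 4 ∉ B.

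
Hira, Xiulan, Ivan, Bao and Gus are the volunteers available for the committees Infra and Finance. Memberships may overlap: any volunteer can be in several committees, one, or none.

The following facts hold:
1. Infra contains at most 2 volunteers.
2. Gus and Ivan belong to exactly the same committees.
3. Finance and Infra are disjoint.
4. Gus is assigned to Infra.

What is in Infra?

From (4): Gus ∈ Infra.
(2): Ivan matches Gus: Ivan ∈ Infra.
(3) (disjoint): Ivan ∉ Finance.
(3) (disjoint): Gus ∉ Finance.
(1): Infra already has 2, so the rest are out.

Infra = {Gus, Ivan}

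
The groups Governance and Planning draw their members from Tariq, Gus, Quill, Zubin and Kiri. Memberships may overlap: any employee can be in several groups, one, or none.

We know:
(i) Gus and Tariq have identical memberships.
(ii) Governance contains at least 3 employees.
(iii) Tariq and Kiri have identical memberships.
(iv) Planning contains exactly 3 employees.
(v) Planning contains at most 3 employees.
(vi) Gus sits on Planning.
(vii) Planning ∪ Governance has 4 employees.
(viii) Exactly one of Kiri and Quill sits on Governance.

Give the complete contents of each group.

Governance = {Gus, Kiri, Tariq, Zubin}; Planning = {Gus, Kiri, Tariq}

From (vi): Gus ∈ Planning.
(i): Tariq matches Gus: Tariq ∈ Planning.
(iii): Kiri matches Tariq: Kiri ∈ Planning.
(iv): Planning already has 3, so the rest are out.
Suppose Tariq ∉ Governance: no assignment then satisfies all the clues, so Tariq ∈ Governance.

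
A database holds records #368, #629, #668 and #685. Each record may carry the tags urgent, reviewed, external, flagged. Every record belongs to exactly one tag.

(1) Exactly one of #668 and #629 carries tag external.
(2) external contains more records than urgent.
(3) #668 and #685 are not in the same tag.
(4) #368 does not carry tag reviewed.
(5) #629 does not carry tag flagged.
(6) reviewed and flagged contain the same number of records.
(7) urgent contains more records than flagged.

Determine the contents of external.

external = {#368, #629, #685}

From (4): #368 ∉ reviewed.
From (5): #629 ∉ flagged.
Suppose #368 ∉ external: no assignment then satisfies all the clues, so #368 ∈ external.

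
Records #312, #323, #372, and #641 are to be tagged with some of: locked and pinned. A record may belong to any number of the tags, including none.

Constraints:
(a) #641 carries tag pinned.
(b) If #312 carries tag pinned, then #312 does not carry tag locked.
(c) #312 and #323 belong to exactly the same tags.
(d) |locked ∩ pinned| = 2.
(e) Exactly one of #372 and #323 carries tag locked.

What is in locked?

locked = {#372, #641}

From (a): #641 ∈ pinned.
Suppose #312 ∈ locked: no assignment then satisfies all the clues, so #312 ∉ locked.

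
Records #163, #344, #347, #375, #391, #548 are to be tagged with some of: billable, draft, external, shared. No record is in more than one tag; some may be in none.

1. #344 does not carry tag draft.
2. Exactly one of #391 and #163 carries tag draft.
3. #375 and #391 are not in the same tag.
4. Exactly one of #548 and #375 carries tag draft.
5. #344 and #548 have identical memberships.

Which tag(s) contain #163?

#163: draft

From (1): #344 ∉ draft.
(5): #548 matches #344: #548 ∉ draft.
(4) (exactly one): #375 ∈ draft.
(3): #391 ∉ draft.
(2) (exactly one): #163 ∈ draft.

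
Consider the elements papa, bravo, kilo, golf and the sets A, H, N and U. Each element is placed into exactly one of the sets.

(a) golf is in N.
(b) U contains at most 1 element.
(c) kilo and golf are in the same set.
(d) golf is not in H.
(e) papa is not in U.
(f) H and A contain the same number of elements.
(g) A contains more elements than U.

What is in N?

From (a): golf ∈ N.
From (e): papa ∉ U.
(c): kilo matches golf: kilo ∉ A.
(c): kilo matches golf: kilo ∉ H.
(c): kilo matches golf: kilo ∈ N.
Suppose papa ∈ N: no assignment then satisfies all the clues, so papa ∉ N.

N = {golf, kilo}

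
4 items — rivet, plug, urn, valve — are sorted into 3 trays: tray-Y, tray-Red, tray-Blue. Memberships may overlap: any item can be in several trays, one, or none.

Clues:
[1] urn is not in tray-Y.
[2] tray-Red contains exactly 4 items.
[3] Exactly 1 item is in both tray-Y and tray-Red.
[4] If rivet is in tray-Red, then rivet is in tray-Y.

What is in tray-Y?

From (1): urn ∉ tray-Y.
(2): only 4 candidates remain for tray-Red, so all are in.
(4): rivet ∈ tray-Y.
Suppose plug ∈ tray-Y: no assignment then satisfies all the clues, so plug ∉ tray-Y.

tray-Y = {rivet}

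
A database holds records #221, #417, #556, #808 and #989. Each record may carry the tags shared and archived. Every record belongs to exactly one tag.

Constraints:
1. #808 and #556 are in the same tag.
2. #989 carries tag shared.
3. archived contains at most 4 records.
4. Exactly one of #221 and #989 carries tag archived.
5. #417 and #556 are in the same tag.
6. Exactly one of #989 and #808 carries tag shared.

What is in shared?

shared = {#989}

From (2): #989 ∈ shared.
(4) (exactly one): #221 ∈ archived.
(6) (exactly one): #808 ∉ shared.
Only one tag left: #808 ∈ archived.
(1): #556 matches #808: #556 ∉ shared.
(1): #556 matches #808: #556 ∈ archived.
(5): #417 matches #556: #417 ∉ shared.
(5): #417 matches #556: #417 ∈ archived.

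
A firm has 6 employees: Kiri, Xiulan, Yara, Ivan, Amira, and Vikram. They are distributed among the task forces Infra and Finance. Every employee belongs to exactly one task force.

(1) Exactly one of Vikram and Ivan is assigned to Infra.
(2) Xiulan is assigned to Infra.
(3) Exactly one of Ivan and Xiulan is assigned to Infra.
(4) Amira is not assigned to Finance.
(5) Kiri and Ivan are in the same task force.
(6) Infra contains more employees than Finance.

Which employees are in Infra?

Infra = {Amira, Vikram, Xiulan, Yara}

From (2): Xiulan ∈ Infra.
From (4): Amira ∉ Finance.
(3) (exactly one): Ivan ∉ Infra.
(5): Kiri matches Ivan: Kiri ∉ Infra.
Only one task force left: Kiri ∈ Finance.
Only one task force left: Ivan ∈ Finance.
Only one task force left: Amira ∈ Infra.
(1) (exactly one): Vikram ∈ Infra.
Suppose Yara ∉ Infra: no assignment then satisfies all the clues, so Yara ∈ Infra.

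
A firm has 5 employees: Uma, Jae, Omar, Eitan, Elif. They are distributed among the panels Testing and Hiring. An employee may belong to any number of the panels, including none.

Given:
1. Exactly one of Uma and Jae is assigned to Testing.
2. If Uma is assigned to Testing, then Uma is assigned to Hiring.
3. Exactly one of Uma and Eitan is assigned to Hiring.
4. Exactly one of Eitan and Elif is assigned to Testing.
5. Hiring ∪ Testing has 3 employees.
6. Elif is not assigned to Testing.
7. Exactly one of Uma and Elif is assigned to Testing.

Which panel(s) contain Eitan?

Eitan: Testing

From (6): Elif ∉ Testing.
(4) (exactly one): Eitan ∈ Testing.
(7) (exactly one): Uma ∈ Testing.
(1) (exactly one): Jae ∉ Testing.
(2): Uma ∈ Hiring.
(3) (exactly one): Eitan ∉ Hiring.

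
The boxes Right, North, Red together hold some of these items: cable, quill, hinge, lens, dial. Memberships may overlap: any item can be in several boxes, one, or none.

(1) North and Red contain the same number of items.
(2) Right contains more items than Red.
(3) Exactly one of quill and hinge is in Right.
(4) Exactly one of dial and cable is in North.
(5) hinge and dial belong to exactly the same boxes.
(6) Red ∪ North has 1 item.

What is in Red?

Red = {cable}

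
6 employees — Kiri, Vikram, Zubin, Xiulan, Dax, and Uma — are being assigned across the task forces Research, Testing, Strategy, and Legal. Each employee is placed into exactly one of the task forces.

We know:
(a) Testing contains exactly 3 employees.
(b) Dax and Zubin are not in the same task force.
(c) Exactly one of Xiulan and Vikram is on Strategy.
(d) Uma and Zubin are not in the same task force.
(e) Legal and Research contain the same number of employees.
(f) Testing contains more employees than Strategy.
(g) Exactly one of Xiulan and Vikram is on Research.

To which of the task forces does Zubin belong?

Zubin: Legal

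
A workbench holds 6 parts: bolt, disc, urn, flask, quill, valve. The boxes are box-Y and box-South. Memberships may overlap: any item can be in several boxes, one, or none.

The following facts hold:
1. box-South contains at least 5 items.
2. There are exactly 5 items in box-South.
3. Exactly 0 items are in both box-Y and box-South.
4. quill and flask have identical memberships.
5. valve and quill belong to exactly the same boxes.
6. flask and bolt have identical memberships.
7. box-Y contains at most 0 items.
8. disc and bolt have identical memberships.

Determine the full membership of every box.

box-Y = {}; box-South = {bolt, disc, flask, quill, valve}

(7): box-Y already has 0, so the rest are out.
Suppose bolt ∉ box-South: no assignment then satisfies all the clues, so bolt ∈ box-South.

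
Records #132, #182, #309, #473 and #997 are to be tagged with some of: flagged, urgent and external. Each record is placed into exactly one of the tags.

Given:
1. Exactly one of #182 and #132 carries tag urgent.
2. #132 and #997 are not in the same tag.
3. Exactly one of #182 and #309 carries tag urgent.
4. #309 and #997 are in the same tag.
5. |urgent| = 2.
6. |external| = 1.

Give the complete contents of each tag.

flagged = {#309, #997}; urgent = {#182, #473}; external = {#132}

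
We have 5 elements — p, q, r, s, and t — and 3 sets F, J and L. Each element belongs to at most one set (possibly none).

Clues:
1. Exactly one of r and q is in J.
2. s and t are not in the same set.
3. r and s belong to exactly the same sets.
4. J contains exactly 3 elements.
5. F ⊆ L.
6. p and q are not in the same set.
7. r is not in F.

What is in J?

J = {p, r, s}

From (7): r ∉ F.
(3): s matches r: s ∉ F.
Suppose p ∉ J: no assignment then satisfies all the clues, so p ∈ J.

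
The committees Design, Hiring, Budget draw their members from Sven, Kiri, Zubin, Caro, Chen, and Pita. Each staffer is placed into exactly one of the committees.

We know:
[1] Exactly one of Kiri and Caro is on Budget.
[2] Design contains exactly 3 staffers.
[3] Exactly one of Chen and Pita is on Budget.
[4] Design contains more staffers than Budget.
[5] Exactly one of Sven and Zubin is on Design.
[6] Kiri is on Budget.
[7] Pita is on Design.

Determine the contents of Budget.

Budget = {Chen, Kiri}

From (6): Kiri ∈ Budget.
From (7): Pita ∈ Design.
(1) (exactly one): Caro ∉ Budget.
(3) (exactly one): Chen ∈ Budget.
Suppose Sven ∈ Budget: no assignment then satisfies all the clues, so Sven ∉ Budget.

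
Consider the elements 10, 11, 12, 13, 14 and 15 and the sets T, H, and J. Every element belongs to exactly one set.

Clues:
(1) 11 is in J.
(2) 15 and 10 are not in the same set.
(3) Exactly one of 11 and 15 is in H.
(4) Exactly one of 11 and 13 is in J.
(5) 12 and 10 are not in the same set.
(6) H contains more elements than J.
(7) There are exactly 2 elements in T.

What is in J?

J = {11}

From (1): 11 ∈ J.
(3) (exactly one): 15 ∈ H.
(4) (exactly one): 13 ∉ J.
(2): 10 ∉ H.
Suppose 10 ∈ J: no assignment then satisfies all the clues, so 10 ∉ J.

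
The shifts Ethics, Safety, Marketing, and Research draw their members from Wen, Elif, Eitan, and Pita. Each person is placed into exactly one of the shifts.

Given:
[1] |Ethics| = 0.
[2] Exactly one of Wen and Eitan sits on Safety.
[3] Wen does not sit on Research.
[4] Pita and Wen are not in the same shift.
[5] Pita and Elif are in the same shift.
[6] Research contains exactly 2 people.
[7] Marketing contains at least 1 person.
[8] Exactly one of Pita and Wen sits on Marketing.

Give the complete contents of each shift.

Ethics = {}; Safety = {Eitan}; Marketing = {Wen}; Research = {Elif, Pita}

From (3): Wen ∉ Research.
(1): Ethics already has 0, so the rest are out.
Suppose Wen ∈ Safety: no assignment then satisfies all the clues, so Wen ∉ Safety.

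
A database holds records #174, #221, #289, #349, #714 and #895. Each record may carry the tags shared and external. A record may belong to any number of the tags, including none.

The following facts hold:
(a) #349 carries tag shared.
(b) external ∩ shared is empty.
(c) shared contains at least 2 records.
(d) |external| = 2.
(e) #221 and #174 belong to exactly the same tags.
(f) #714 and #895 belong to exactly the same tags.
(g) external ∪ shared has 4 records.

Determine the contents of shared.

shared = {#289, #349}

From (a): #349 ∈ shared.
(b) (disjoint): #349 ∉ external.
Suppose #174 ∈ shared: no assignment then satisfies all the clues, so #174 ∉ shared.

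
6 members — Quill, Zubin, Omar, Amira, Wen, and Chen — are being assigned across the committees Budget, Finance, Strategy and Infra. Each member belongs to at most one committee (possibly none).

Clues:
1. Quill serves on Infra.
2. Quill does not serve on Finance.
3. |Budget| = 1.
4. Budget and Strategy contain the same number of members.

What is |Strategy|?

1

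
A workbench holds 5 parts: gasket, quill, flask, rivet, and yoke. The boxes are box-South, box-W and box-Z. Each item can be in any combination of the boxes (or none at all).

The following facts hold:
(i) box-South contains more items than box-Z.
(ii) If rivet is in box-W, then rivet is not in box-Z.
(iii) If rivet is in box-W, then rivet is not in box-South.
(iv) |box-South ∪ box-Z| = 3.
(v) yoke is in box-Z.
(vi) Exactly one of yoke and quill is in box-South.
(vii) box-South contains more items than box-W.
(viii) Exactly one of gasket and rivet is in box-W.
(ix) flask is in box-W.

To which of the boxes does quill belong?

quill: none

From (v): yoke ∈ box-Z.
From (ix): flask ∈ box-W.
Suppose quill ∈ box-South: no assignment then satisfies all the clues, so quill ∉ box-South.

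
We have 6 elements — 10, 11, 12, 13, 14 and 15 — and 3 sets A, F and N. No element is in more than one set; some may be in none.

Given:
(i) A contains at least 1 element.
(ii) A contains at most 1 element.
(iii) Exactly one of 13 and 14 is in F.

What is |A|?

1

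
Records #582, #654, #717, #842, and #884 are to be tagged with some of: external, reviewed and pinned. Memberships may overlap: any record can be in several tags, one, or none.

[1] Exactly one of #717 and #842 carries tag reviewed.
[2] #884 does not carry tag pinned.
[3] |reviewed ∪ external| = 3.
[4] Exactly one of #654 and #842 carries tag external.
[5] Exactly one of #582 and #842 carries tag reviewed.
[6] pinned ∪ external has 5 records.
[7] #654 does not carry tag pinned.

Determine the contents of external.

external = {#654, #884}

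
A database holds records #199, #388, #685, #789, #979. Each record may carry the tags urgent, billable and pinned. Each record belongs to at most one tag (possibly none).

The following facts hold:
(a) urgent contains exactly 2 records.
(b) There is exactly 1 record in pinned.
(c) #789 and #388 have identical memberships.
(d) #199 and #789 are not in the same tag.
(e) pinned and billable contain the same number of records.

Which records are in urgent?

urgent = {#388, #789}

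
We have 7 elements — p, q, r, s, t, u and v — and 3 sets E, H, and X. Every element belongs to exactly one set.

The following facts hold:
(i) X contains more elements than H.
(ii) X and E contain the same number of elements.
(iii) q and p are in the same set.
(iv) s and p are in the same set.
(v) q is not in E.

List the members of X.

X = {p, q, s}

From (v): q ∉ E.
(iii): p matches q: p ∉ E.
(iv): s matches p: s ∉ E.
Suppose p ∉ X: no assignment then satisfies all the clues, so p ∈ X.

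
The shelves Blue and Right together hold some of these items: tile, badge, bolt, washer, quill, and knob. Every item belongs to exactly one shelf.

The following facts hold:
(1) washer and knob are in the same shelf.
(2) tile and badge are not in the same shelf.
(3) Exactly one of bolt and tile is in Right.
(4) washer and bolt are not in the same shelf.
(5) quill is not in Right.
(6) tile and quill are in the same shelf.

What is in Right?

From (5): quill ∉ Right.
(6): tile matches quill: tile ∉ Right.
Only one shelf left: tile ∈ Blue.
Only one shelf left: quill ∈ Blue.
(2): badge ∉ Blue.
(3) (exactly one): bolt ∈ Right.
(4): washer ∉ Right.
Only one shelf left: badge ∈ Right.
Only one shelf left: washer ∈ Blue.
(1): knob matches washer: knob ∈ Blue.

Right = {badge, bolt}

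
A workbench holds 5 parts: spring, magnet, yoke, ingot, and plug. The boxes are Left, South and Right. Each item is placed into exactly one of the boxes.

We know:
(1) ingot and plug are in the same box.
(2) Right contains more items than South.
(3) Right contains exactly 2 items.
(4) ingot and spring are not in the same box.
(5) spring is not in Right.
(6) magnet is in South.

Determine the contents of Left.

Left = {spring, yoke}

From (5): spring ∉ Right.
From (6): magnet ∈ South.
Suppose spring ∉ Left: no assignment then satisfies all the clues, so spring ∈ Left.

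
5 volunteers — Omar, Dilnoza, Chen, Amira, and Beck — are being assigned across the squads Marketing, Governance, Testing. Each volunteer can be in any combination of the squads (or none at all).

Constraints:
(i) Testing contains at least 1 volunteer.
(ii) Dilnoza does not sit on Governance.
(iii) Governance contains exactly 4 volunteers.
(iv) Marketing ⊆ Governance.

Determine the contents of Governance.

Governance = {Amira, Beck, Chen, Omar}

From (ii): Dilnoza ∉ Governance.
(iii): only 4 candidates remain for Governance, so all are in.
(iv) contrapositive: Dilnoza ∉ Marketing.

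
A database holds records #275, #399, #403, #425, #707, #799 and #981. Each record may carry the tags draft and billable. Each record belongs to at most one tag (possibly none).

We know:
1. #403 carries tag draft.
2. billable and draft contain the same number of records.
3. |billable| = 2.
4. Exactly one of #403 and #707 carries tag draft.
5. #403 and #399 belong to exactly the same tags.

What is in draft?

draft = {#399, #403}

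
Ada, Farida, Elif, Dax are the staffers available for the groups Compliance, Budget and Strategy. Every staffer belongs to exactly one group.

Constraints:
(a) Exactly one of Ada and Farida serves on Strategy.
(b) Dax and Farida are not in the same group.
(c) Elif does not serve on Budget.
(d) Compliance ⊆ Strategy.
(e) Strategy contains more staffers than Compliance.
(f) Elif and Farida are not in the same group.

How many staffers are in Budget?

1

From (c): Elif ∉ Budget.
Suppose Ada ∈ Compliance: no assignment then satisfies all the clues, so Ada ∉ Compliance.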